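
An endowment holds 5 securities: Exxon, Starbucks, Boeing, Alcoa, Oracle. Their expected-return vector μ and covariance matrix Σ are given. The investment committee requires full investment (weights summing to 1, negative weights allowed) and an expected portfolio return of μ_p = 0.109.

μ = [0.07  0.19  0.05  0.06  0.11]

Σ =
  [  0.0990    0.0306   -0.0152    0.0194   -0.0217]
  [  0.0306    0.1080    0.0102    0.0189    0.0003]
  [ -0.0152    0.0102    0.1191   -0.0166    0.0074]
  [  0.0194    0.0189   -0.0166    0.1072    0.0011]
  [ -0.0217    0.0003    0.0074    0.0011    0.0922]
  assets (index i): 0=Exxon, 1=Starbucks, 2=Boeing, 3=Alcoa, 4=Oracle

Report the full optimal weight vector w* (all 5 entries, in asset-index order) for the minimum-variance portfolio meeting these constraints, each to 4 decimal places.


x=Σ⁻¹μ = [0.5137  1.5412  0.3057  0.2292  1.2817]
y=Σ⁻¹𝟙 = [11.7430  3.5642  9.9123  7.9794  12.7074]
a=μᵀx=0.498801  b=𝟙ᵀx=3.871408  c=𝟙ᵀy=45.906343  D=ac−b²=7.910326
λ₁=(c·0.109−b)/D = (45.906343·0.109−3.871408)/7.910326 = 0.143153
λ₂=(a−b·0.109)/D = (0.498801−3.871408·0.109)/7.910326 = 0.009711
w* = 0.143153·x + 0.009711·y:
  w_0 = 0.143153·0.5137 + 0.009711·11.7430 = 0.1876  (Exxon)
  w_1 = 0.143153·1.5412 + 0.009711·3.5642 = 0.2552  (Starbucks)
  w_2 = 0.143153·0.3057 + 0.009711·9.9123 = 0.1400  (Boeing)
  w_3 = 0.143153·0.2292 + 0.009711·7.9794 = 0.1103  (Alcoa)
  w_4 = 0.143153·1.2817 + 0.009711·12.7074 = 0.3069  (Oracle)
Σw_i=1.0000  μᵀw=0.1090
σ²=wᵀΣw=λ₁·μ_p+λ₂ = 0.143153·0.109 + 0.009711 = 0.025315 ≈ 0.0253

0.1876  0.2552  0.1400  0.1103  0.3069


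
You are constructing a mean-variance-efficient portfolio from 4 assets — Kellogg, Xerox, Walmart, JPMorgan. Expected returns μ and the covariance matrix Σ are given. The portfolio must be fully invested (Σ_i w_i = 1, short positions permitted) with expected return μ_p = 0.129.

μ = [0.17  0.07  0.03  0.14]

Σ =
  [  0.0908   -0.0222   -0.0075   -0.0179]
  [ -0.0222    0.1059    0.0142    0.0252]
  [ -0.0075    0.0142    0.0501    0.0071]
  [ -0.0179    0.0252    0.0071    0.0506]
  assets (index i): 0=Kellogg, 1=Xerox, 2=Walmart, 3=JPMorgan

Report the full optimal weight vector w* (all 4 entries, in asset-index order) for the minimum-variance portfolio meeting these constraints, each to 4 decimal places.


p=Σ⁻¹μ = [2.6761  0.3370  0.4096  3.4882]
q=Σ⁻¹𝟙 = [18.0181  5.8784  18.0613  20.6750]
a=μᵀp=0.979165  b=𝟙ᵀp=6.910894  c=𝟙ᵀq=62.632719  D=ac−b²=13.567282
λ₁=(c·0.129−b)/D = (62.632719·0.129−6.910894)/13.567282 = 0.086143
λ₂=(a−b·0.129)/D = (0.979165−6.910894·0.129)/13.567282 = 0.006461
w* = 0.086143·p + 0.006461·q:
  w_0 = 0.086143·2.6761 + 0.006461·18.0181 = 0.3469  (Kellogg)
  w_1 = 0.086143·0.3370 + 0.006461·5.8784 = 0.0670  (Xerox)
  w_2 = 0.086143·0.4096 + 0.006461·18.0613 = 0.1520  (Walmart)
  w_3 = 0.086143·3.4882 + 0.006461·20.6750 = 0.4341  (JPMorgan)
Σw_i=1.0000  μᵀw=0.1290
σ²=wᵀΣw=λ₁·μ_p+λ₂ = 0.086143·0.129 + 0.006461 = 0.017574 ≈ 0.0176

0.3469  0.0670  0.1520  0.4341


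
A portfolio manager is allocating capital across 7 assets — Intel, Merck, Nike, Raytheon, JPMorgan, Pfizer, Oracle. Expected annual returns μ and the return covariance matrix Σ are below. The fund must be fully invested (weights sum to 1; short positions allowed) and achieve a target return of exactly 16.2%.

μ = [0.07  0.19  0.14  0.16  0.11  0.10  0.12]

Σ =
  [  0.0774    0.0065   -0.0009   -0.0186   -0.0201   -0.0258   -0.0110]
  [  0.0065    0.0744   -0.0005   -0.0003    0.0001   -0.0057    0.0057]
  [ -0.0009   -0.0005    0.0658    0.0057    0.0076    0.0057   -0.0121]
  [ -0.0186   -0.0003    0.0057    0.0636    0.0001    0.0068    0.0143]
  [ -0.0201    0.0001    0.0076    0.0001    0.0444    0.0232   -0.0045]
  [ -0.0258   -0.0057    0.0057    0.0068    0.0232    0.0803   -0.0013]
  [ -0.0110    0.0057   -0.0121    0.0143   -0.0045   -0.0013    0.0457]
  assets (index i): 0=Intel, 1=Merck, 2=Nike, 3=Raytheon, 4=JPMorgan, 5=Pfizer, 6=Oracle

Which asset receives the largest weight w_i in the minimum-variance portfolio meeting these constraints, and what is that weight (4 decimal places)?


Merck (0.3819)

u=Σ⁻¹μ = [2.9827  2.1512  2.1105  2.3528  3.1905  1.1380  3.2446]
v=Σ⁻¹𝟙 = [32.8577  9.2742  15.4144  15.5485  31.2136  12.7461  31.2861]
a=μᵀu=2.143547  b=𝟙ᵀu=17.170350  c=𝟙ᵀv=148.340598  D=ac−b²=23.154054
λ₁=(c·0.162−b)/D = (148.340598·0.162−17.170350)/23.154054 = 0.296312
λ₂=(a−b·0.162)/D = (2.143547−17.170350·0.162)/23.154054 = -0.027557
w* = 0.296312·u + -0.027557·v:
  w_0 = 0.296312·2.9827 + -0.027557·32.8577 = -0.0216  (Intel)
  w_1 = 0.296312·2.1512 + -0.027557·9.2742 = 0.3819  (Merck)
  w_2 = 0.296312·2.1105 + -0.027557·15.4144 = 0.2006  (Nike)
  w_3 = 0.296312·2.3528 + -0.027557·15.5485 = 0.2687  (Raytheon)
  w_4 = 0.296312·3.1905 + -0.027557·31.2136 = 0.0853  (JPMorgan)
  w_5 = 0.296312·1.1380 + -0.027557·12.7461 = -0.0140  (Pfizer)
  w_6 = 0.296312·3.2446 + -0.027557·31.2861 = 0.0993  (Oracle)
Σw_i=1.0000  μᵀw=0.1620
σ²=wᵀΣw=λ₁·μ_p+λ₂ = 0.296312·0.162 + -0.027557 = 0.020446 ≈ 0.0204


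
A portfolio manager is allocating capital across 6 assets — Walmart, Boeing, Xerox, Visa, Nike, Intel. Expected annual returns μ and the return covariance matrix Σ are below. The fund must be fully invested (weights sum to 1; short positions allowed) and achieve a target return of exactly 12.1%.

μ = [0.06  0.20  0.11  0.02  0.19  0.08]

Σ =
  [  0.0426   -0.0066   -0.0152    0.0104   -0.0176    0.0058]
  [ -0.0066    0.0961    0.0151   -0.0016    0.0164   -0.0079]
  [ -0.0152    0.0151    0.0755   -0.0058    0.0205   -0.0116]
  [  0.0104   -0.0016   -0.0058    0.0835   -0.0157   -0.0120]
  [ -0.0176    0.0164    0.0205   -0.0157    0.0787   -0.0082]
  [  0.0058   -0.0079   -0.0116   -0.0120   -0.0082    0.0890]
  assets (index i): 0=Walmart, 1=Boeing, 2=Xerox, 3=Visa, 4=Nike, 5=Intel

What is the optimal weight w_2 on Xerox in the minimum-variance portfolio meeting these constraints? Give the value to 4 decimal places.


p=Σ⁻¹μ = [2.8559  1.7567  1.2247  0.6970  2.6492  1.3664]
q=Σ⁻¹𝟙 = [32.5735  8.4075  16.6625  14.9864  18.5304  15.7591]
a=μᵀp=1.284022  b=𝟙ᵀp=10.550018  c=𝟙ᵀq=106.919483  D=ac−b²=25.984111
λ₁=(c·0.121−b)/D = (106.919483·0.121−10.550018)/25.984111 = 0.091873
λ₂=(a−b·0.121)/D = (1.284022−10.550018·0.121)/25.984111 = 0.000287
w* = 0.091873·p + 0.000287·q:
  w_0 = 0.091873·2.8559 + 0.000287·32.5735 = 0.2717  (Walmart)
  w_1 = 0.091873·1.7567 + 0.000287·8.4075 = 0.1638  (Boeing)
  w_2 = 0.091873·1.2247 + 0.000287·16.6625 = 0.1173  (Xerox)
  w_3 = 0.091873·0.6970 + 0.000287·14.9864 = 0.0683  (Visa)
  w_4 = 0.091873·2.6492 + 0.000287·18.5304 = 0.2487  (Nike)
  w_5 = 0.091873·1.3664 + 0.000287·15.7591 = 0.1301  (Intel)
Σw_i=1.0000  μᵀw=0.1210
σ²=wᵀΣw=λ₁·μ_p+λ₂ = 0.091873·0.121 + 0.000287 = 0.011404 ≈ 0.0114

0.1173


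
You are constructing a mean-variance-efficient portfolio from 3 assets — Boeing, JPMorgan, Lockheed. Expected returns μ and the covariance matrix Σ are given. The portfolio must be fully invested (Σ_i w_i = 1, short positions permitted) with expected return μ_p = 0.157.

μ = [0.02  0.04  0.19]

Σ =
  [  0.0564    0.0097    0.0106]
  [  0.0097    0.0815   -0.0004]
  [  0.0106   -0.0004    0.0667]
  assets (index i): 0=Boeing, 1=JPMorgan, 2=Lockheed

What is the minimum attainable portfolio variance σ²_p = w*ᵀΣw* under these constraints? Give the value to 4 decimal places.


u=Σ⁻¹μ = [-0.2824  0.5386  2.8967]
v=Σ⁻¹𝟙 = [13.4569  10.7317  12.9183]
a=μᵀu=0.566268  b=𝟙ᵀu=3.152881  c=𝟙ᵀv=37.106897  D=ac−b²=11.071781
λ₁=(c·0.157−b)/D = (37.106897·0.157−3.152881)/11.071781 = 0.241416
λ₂=(a−b·0.157)/D = (0.566268−3.152881·0.157)/11.071781 = 0.006437
w* = 0.241416·u + 0.006437·v:
  w_0 = 0.241416·-0.2824 + 0.006437·13.4569 = 0.0184  (Boeing)
  w_1 = 0.241416·0.5386 + 0.006437·10.7317 = 0.1991  (JPMorgan)
  w_2 = 0.241416·2.8967 + 0.006437·12.9183 = 0.7825  (Lockheed)
Σw_i=1.0000  μᵀw=0.1570
σ²=wᵀΣw=λ₁·μ_p+λ₂ = 0.241416·0.157 + 0.006437 = 0.044339 ≈ 0.0443

0.0443


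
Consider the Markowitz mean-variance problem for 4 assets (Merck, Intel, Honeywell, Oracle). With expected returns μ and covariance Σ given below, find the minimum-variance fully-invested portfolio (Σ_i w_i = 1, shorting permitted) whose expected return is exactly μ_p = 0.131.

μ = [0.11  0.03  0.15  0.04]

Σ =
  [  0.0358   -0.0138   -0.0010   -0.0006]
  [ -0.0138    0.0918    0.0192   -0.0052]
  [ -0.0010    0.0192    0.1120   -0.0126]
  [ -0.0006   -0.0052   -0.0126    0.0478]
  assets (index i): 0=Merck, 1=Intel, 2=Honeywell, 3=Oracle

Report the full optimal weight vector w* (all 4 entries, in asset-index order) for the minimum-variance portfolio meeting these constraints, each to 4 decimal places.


0.6751  -0.0747  0.3909  0.0087

g=Σ⁻¹μ = [3.3703  0.6127  1.4126  1.3181]
h=Σ⁻¹𝟙 = [34.6267  15.5705  9.4415  25.5378]
a=μᵀg=0.653740  b=𝟙ᵀg=6.713791  c=𝟙ᵀh=85.176464  D=ac−b²=10.608235
λ₁=(c·0.131−b)/D = (85.176464·0.131−6.713791)/10.608235 = 0.418951
λ₂=(a−b·0.131)/D = (0.653740−6.713791·0.131)/10.608235 = -0.021282
w* = 0.418951·g + -0.021282·h:
  w_0 = 0.418951·3.3703 + -0.021282·34.6267 = 0.6751  (Merck)
  w_1 = 0.418951·0.6127 + -0.021282·15.5705 = -0.0747  (Intel)
  w_2 = 0.418951·1.4126 + -0.021282·9.4415 = 0.3909  (Honeywell)
  w_3 = 0.418951·1.3181 + -0.021282·25.5378 = 0.0087  (Oracle)
Σw_i=1.0000  μᵀw=0.1310
σ²=wᵀΣw=λ₁·μ_p+λ₂ = 0.418951·0.131 + -0.021282 = 0.033600 ≈ 0.0336


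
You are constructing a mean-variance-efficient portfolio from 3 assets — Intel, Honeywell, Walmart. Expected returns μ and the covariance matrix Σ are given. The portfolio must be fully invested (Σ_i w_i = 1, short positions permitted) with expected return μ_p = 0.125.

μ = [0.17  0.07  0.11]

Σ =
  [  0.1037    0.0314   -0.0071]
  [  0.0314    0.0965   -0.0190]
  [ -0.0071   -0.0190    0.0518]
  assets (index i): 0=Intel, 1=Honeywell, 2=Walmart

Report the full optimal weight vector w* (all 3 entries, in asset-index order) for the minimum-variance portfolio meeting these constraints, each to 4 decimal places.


u=Σ⁻¹μ = [1.6004  0.7178  2.6062]
v=Σ⁻¹𝟙 = [7.4623  12.8661  25.0471]
a=μᵀu=0.609000  b=𝟙ᵀu=4.924392  c=𝟙ᵀv=45.375449  D=ac−b²=3.383996
λ₁=(c·0.125−b)/D = (45.375449·0.125−4.924392)/3.383996 = 0.220904
λ₂=(a−b·0.125)/D = (0.609000−4.924392·0.125)/3.383996 = -0.001935
w* = 0.220904·u + -0.001935·v:
  w_0 = 0.220904·1.6004 + -0.001935·7.4623 = 0.3391  (Intel)
  w_1 = 0.220904·0.7178 + -0.001935·12.8661 = 0.1337  (Honeywell)
  w_2 = 0.220904·2.6062 + -0.001935·25.0471 = 0.5272  (Walmart)
Σw_i=1.0000  μᵀw=0.1250
σ²=wᵀΣw=λ₁·μ_p+λ₂ = 0.220904·0.125 + -0.001935 = 0.025678 ≈ 0.0257

0.3391  0.1337  0.5272


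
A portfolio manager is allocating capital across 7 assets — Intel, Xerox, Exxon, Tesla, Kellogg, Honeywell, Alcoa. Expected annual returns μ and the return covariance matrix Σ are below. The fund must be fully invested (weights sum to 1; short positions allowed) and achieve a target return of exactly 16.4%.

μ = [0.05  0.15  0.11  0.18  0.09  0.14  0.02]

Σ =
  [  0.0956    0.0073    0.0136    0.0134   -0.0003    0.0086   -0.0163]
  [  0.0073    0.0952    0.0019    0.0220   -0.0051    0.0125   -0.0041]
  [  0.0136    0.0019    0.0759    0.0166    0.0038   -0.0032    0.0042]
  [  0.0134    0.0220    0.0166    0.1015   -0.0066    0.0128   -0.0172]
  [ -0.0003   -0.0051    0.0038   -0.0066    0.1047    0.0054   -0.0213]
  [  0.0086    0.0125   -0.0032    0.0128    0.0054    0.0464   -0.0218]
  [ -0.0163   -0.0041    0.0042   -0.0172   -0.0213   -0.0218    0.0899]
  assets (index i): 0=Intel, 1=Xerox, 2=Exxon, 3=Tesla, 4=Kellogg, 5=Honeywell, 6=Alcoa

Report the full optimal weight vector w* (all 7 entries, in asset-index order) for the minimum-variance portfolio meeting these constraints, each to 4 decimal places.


-0.1847  0.1988  0.1887  0.2904  0.0745  0.4587  -0.0263

p=Σ⁻¹μ = [0.0899  0.9695  1.1137  1.3091  1.0930  3.0198  1.4727]
q=Σ⁻¹𝟙 = [9.4102  6.1899  8.8372  7.4006  13.4881  26.2635  23.6794]
a=μᵀp=1.058648  b=𝟙ᵀp=9.067607  c=𝟙ᵀq=95.268931  D=ac−b²=18.634756
λ₁=(c·0.164−b)/D = (95.268931·0.164−9.067607)/18.634756 = 0.351842
λ₂=(a−b·0.164)/D = (1.058648−9.067607·0.164)/18.634756 = -0.022991
w* = 0.351842·p + -0.022991·q:
  w_0 = 0.351842·0.0899 + -0.022991·9.4102 = -0.1847  (Intel)
  w_1 = 0.351842·0.9695 + -0.022991·6.1899 = 0.1988  (Xerox)
  w_2 = 0.351842·1.1137 + -0.022991·8.8372 = 0.1887  (Exxon)
  w_3 = 0.351842·1.3091 + -0.022991·7.4006 = 0.2904  (Tesla)
  w_4 = 0.351842·1.0930 + -0.022991·13.4881 = 0.0745  (Kellogg)
  w_5 = 0.351842·3.0198 + -0.022991·26.2635 = 0.4587  (Honeywell)
  w_6 = 0.351842·1.4727 + -0.022991·23.6794 = -0.0263  (Alcoa)
Σw_i=1.0000  μᵀw=0.1640
σ²=wᵀΣw=λ₁·μ_p+λ₂ = 0.351842·0.164 + -0.022991 = 0.034711 ≈ 0.0347


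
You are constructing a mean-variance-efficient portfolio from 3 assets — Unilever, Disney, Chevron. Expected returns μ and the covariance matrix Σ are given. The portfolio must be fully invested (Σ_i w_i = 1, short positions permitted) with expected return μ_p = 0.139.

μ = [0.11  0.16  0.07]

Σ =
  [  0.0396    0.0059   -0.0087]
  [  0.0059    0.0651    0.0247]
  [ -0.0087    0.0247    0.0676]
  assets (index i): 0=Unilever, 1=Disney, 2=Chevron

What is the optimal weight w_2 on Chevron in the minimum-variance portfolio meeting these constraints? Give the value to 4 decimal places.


p=Σ⁻¹μ = [2.6275  1.9718  0.6532]
q=Σ⁻¹𝟙 = [27.7206  6.8291  15.8652]
a=μᵀp=0.650236  b=𝟙ᵀp=5.252494  c=𝟙ᵀq=50.414965  D=ac−b²=5.192943
λ₁=(c·0.139−b)/D = (50.414965·0.139−5.252494)/5.192943 = 0.337994
λ₂=(a−b·0.139)/D = (0.650236−5.252494·0.139)/5.192943 = -0.015379
w* = 0.337994·p + -0.015379·q:
  w_0 = 0.337994·2.6275 + -0.015379·27.7206 = 0.4618  (Unilever)
  w_1 = 0.337994·1.9718 + -0.015379·6.8291 = 0.5614  (Disney)
  w_2 = 0.337994·0.6532 + -0.015379·15.8652 = -0.0232  (Chevron)
Σw_i=1.0000  μᵀw=0.1390
σ²=wᵀΣw=λ₁·μ_p+λ₂ = 0.337994·0.139 + -0.015379 = 0.031603 ≈ 0.0316

-0.0232


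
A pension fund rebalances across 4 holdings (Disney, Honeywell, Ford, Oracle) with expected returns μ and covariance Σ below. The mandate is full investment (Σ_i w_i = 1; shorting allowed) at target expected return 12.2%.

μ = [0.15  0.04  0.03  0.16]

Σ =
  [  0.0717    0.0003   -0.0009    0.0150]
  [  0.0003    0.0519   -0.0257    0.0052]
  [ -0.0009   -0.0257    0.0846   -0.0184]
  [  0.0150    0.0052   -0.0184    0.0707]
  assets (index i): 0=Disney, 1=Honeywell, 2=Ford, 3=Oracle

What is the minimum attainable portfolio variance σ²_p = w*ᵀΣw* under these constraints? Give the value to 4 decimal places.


x=Σ⁻¹μ = [1.6553  1.1317  1.1806  2.1359]
y=Σ⁻¹𝟙 = [10.7748  29.7043  24.4463  16.0357]
a=μᵀx=0.670724  b=𝟙ᵀx=6.103499  c=𝟙ᵀy=80.961080  D=ac−b²=17.049862
λ₁=(c·0.122−b)/D = (80.961080·0.122−6.103499)/17.049862 = 0.221336
λ₂=(a−b·0.122)/D = (0.670724−6.103499·0.122)/17.049862 = -0.004334
w* = 0.221336·x + -0.004334·y:
  w_0 = 0.221336·1.6553 + -0.004334·10.7748 = 0.3197  (Disney)
  w_1 = 0.221336·1.1317 + -0.004334·29.7043 = 0.1217  (Honeywell)
  w_2 = 0.221336·1.1806 + -0.004334·24.4463 = 0.1553  (Ford)
  w_3 = 0.221336·2.1359 + -0.004334·16.0357 = 0.4032  (Oracle)
Σw_i=1.0000  μᵀw=0.1220
σ²=wᵀΣw=λ₁·μ_p+λ₂ = 0.221336·0.122 + -0.004334 = 0.022669 ≈ 0.0227

0.0227


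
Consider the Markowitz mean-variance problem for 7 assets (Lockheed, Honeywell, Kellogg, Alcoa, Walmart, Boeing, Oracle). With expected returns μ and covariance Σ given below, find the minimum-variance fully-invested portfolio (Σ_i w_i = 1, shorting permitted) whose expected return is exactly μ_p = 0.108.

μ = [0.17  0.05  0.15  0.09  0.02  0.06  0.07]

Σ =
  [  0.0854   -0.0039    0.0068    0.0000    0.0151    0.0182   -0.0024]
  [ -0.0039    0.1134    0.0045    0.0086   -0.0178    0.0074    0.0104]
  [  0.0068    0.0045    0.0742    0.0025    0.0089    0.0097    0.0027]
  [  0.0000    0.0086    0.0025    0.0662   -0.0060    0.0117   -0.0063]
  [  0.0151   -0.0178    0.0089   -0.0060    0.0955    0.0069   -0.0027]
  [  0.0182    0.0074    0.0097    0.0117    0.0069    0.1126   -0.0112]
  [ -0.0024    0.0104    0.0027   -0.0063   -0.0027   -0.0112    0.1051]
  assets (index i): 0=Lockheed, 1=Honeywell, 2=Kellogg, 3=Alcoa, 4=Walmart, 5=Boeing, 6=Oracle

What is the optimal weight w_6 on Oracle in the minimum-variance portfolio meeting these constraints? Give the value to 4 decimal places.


0.1398

g=Σ⁻¹μ = [1.9004  0.2539  1.7747  1.3185  -0.1058  -0.0033  0.7147]
h=Σ⁻¹𝟙 = [8.6850  8.0071  9.3998  14.7739  10.5752  4.9894  10.3682]
a=μᵀg=0.768351  b=𝟙ᵀg=5.853074  c=𝟙ᵀh=66.798682  D=ac−b²=17.066337
λ₁=(c·0.108−b)/D = (66.798682·0.108−5.853074)/17.066337 = 0.079758
λ₂=(a−b·0.108)/D = (0.768351−5.853074·0.108)/17.066337 = 0.007982
w* = 0.079758·g + 0.007982·h:
  w_0 = 0.079758·1.9004 + 0.007982·8.6850 = 0.2209  (Lockheed)
  w_1 = 0.079758·0.2539 + 0.007982·8.0071 = 0.0842  (Honeywell)
  w_2 = 0.079758·1.7747 + 0.007982·9.3998 = 0.2166  (Kellogg)
  w_3 = 0.079758·1.3185 + 0.007982·14.7739 = 0.2231  (Alcoa)
  w_4 = 0.079758·-0.1058 + 0.007982·10.5752 = 0.0760  (Walmart)
  w_5 = 0.079758·-0.0033 + 0.007982·4.9894 = 0.0396  (Boeing)
  w_6 = 0.079758·0.7147 + 0.007982·10.3682 = 0.1398  (Oracle)
Σw_i=1.0000  μᵀw=0.1080
σ²=wᵀΣw=λ₁·μ_p+λ₂ = 0.079758·0.108 + 0.007982 = 0.016596 ≈ 0.0166


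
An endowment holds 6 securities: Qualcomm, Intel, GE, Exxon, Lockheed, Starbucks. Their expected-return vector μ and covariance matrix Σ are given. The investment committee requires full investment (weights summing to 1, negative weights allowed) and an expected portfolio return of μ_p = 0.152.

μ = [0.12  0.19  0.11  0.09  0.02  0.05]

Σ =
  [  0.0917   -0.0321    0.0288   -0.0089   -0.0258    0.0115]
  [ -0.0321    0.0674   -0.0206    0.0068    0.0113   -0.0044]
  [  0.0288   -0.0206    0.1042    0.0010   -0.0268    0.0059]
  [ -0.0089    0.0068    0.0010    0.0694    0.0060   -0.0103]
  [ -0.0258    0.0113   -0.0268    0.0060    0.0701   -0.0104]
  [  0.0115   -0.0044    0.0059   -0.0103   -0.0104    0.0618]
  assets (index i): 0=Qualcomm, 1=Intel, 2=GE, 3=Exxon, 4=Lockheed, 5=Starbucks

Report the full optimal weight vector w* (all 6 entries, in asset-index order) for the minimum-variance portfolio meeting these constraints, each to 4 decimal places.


p=Σ⁻¹μ = [2.6998  4.2691  1.3865  1.2359  1.1452  0.8770]
q=Σ⁻¹𝟙 = [21.3077  24.7388  13.7730  15.2412  24.9594  19.4031]
a=μᵀp=1.465597  b=𝟙ᵀp=11.613372  c=𝟙ᵀq=119.423162  D=ac−b²=40.155795
λ₁=(c·0.152−b)/D = (119.423162·0.152−11.613372)/40.155795 = 0.162839
λ₂=(a−b·0.152)/D = (1.465597−11.613372·0.152)/40.155795 = -0.007462
w* = 0.162839·p + -0.007462·q:
  w_0 = 0.162839·2.6998 + -0.007462·21.3077 = 0.2806  (Qualcomm)
  w_1 = 0.162839·4.2691 + -0.007462·24.7388 = 0.5106  (Intel)
  w_2 = 0.162839·1.3865 + -0.007462·13.7730 = 0.1230  (GE)
  w_3 = 0.162839·1.2359 + -0.007462·15.2412 = 0.0875  (Exxon)
  w_4 = 0.162839·1.1452 + -0.007462·24.9594 = 0.0002  (Lockheed)
  w_5 = 0.162839·0.8770 + -0.007462·19.4031 = -0.0020  (Starbucks)
Σw_i=1.0000  μᵀw=0.1520
σ²=wᵀΣw=λ₁·μ_p+λ₂ = 0.162839·0.152 + -0.007462 = 0.017290 ≈ 0.0173

0.2806  0.5106  0.1230  0.0875  0.0002  -0.0020


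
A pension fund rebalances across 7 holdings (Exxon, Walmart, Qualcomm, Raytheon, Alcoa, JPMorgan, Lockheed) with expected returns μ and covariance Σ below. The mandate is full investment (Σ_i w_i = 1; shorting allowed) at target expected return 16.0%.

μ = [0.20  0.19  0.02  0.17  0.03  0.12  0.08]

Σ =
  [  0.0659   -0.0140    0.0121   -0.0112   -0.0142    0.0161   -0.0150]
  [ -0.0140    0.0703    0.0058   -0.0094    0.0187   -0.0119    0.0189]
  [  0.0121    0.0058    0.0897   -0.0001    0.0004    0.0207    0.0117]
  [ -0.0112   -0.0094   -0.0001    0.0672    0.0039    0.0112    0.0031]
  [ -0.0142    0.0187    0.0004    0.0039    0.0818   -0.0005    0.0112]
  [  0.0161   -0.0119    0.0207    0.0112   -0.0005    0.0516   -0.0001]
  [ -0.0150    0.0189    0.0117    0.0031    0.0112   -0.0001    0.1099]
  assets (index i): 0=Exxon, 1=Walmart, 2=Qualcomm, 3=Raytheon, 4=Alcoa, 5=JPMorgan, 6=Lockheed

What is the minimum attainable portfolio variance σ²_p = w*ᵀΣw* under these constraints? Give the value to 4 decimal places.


g=Σ⁻¹μ = [4.5015  4.2869  -1.1023  3.5911  -0.0743  1.5729  0.6302]
h=Σ⁻¹𝟙 = [22.6135  18.1889  3.3581  18.3960  10.1885  11.2913  7.1532]
a=μᵀg=2.540181  b=𝟙ᵀg=13.405946  c=𝟙ᵀh=91.189548  D=ac−b²=51.918577
λ₁=(c·0.160−b)/D = (91.189548·0.160−13.405946)/51.918577 = 0.022812
λ₂=(a−b·0.160)/D = (2.540181−13.405946·0.160)/51.918577 = 0.007612
w* = 0.022812·g + 0.007612·h:
  w_0 = 0.022812·4.5015 + 0.007612·22.6135 = 0.2748  (Exxon)
  w_1 = 0.022812·4.2869 + 0.007612·18.1889 = 0.2363  (Walmart)
  w_2 = 0.022812·-1.1023 + 0.007612·3.3581 = 0.0004  (Qualcomm)
  w_3 = 0.022812·3.5911 + 0.007612·18.3960 = 0.2220  (Raytheon)
  w_4 = 0.022812·-0.0743 + 0.007612·10.1885 = 0.0759  (Alcoa)
  w_5 = 0.022812·1.5729 + 0.007612·11.2913 = 0.1218  (JPMorgan)
  w_6 = 0.022812·0.6302 + 0.007612·7.1532 = 0.0688  (Lockheed)
Σw_i=1.0000  μᵀw=0.1600
σ²=wᵀΣw=λ₁·μ_p+λ₂ = 0.022812·0.160 + 0.007612 = 0.011262 ≈ 0.0113

0.0113


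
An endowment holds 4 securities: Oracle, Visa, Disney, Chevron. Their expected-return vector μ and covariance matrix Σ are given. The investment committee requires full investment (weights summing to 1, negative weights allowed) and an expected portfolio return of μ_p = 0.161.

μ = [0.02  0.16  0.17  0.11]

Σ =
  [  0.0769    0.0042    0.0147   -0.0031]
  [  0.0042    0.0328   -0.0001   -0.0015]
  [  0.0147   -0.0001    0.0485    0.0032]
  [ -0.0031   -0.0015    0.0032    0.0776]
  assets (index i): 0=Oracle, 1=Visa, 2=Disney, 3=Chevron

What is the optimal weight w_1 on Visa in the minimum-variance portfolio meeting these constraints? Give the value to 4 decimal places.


0.5204

x=Σ⁻¹μ = [-0.6539  5.0341  3.6254  1.3392]
y=Σ⁻¹𝟙 = [8.6019  30.0380  17.2089  13.1012]
a=μᵀx=1.556000  b=𝟙ᵀx=9.344759  c=𝟙ᵀy=68.949948  D=ac−b²=19.961566
λ₁=(c·0.161−b)/D = (68.949948·0.161−9.344759)/19.961566 = 0.087978
λ₂=(a−b·0.161)/D = (1.556000−9.344759·0.161)/19.961566 = 0.002580
w* = 0.087978·x + 0.002580·y:
  w_0 = 0.087978·-0.6539 + 0.002580·8.6019 = -0.0353  (Oracle)
  w_1 = 0.087978·5.0341 + 0.002580·30.0380 = 0.5204  (Visa)
  w_2 = 0.087978·3.6254 + 0.002580·17.2089 = 0.3633  (Disney)
  w_3 = 0.087978·1.3392 + 0.002580·13.1012 = 0.1516  (Chevron)
Σw_i=1.0000  μᵀw=0.1610
σ²=wᵀΣw=λ₁·μ_p+λ₂ = 0.087978·0.161 + 0.002580 = 0.016744 ≈ 0.0167


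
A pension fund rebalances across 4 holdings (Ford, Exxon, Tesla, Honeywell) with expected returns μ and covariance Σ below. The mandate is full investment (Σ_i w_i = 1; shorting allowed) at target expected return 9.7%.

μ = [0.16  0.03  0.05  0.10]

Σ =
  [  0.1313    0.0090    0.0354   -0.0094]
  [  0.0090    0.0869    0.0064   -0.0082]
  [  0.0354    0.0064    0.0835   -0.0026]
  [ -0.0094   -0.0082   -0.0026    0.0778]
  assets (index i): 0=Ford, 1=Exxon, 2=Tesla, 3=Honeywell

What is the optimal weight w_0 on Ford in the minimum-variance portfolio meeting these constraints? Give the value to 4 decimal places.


0.2728

u=Σ⁻¹μ = [1.2804  0.3466  0.0755  1.4791]
v=Σ⁻¹𝟙 = [5.3953  11.6864  9.2615  15.0466]
a=μᵀu=0.366941  b=𝟙ᵀu=3.181575  c=𝟙ᵀv=41.389808  D=ac−b²=5.065216
λ₁=(c·0.097−b)/D = (41.389808·0.097−3.181575)/5.065216 = 0.164502
λ₂=(a−b·0.097)/D = (0.366941−3.181575·0.097)/5.065216 = 0.011516
w* = 0.164502·u + 0.011516·v:
  w_0 = 0.164502·1.2804 + 0.011516·5.3953 = 0.2728  (Ford)
  w_1 = 0.164502·0.3466 + 0.011516·11.6864 = 0.1916  (Exxon)
  w_2 = 0.164502·0.0755 + 0.011516·9.2615 = 0.1191  (Tesla)
  w_3 = 0.164502·1.4791 + 0.011516·15.0466 = 0.4166  (Honeywell)
Σw_i=1.0000  μᵀw=0.0970
σ²=wᵀΣw=λ₁·μ_p+λ₂ = 0.164502·0.097 + 0.011516 = 0.027472 ≈ 0.0275


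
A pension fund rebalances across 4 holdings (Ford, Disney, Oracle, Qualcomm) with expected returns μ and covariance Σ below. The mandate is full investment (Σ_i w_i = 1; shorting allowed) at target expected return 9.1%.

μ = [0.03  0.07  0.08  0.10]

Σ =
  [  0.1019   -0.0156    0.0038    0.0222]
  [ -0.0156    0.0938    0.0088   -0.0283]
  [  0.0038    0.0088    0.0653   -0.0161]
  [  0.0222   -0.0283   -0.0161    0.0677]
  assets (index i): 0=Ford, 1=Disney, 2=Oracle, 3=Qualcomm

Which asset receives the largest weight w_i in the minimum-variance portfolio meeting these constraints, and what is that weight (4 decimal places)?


u=Σ⁻¹μ = [-0.1009  1.3143  1.6589  2.4541]
v=Σ⁻¹𝟙 = [6.4759  17.3290  18.5965  24.3138]
a=μᵀu=0.467097  b=𝟙ᵀu=5.326408  c=𝟙ᵀv=66.715220  D=ac−b²=2.791889
λ₁=(c·0.091−b)/D = (66.715220·0.091−5.326408)/2.791889 = 0.266729
λ₂=(a−b·0.091)/D = (0.467097−5.326408·0.091)/2.791889 = -0.006306
w* = 0.266729·u + -0.006306·v:
  w_0 = 0.266729·-0.1009 + -0.006306·6.4759 = -0.0678  (Ford)
  w_1 = 0.266729·1.3143 + -0.006306·17.3290 = 0.2413  (Disney)
  w_2 = 0.266729·1.6589 + -0.006306·18.5965 = 0.3252  (Oracle)
  w_3 = 0.266729·2.4541 + -0.006306·24.3138 = 0.5013  (Qualcomm)
Σw_i=1.0000  μᵀw=0.0910
σ²=wᵀΣw=λ₁·μ_p+λ₂ = 0.266729·0.091 + -0.006306 = 0.017966 ≈ 0.0180

Qualcomm (0.5013)


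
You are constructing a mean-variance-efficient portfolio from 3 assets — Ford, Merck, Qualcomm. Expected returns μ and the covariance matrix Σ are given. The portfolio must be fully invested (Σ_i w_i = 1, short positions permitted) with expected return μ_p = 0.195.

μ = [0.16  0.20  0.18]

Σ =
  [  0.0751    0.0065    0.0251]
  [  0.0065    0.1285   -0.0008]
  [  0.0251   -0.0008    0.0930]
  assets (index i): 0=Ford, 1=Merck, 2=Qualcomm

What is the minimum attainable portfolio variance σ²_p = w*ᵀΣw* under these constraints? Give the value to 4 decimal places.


g=Σ⁻¹μ = [1.4842  1.4910  1.5477]
h=Σ⁻¹𝟙 = [9.9653  7.3286  8.1262]
a=μᵀg=0.814256  b=𝟙ᵀg=4.522885  c=𝟙ᵀh=25.420112  D=ac−b²=0.241983
λ₁=(c·0.195−b)/D = (25.420112·0.195−4.522885)/0.241983 = 1.793664
λ₂=(a−b·0.195)/D = (0.814256−4.522885·0.195)/0.241983 = -0.279800
w* = 1.793664·g + -0.279800·h:
  w_0 = 1.793664·1.4842 + -0.279800·9.9653 = -0.1262  (Ford)
  w_1 = 1.793664·1.4910 + -0.279800·7.3286 = 0.6238  (Merck)
  w_2 = 1.793664·1.5477 + -0.279800·8.1262 = 0.5024  (Qualcomm)
Σw_i=1.0000  μᵀw=0.1950
σ²=wᵀΣw=λ₁·μ_p+λ₂ = 1.793664·0.195 + -0.279800 = 0.069965 ≈ 0.0700

0.0700


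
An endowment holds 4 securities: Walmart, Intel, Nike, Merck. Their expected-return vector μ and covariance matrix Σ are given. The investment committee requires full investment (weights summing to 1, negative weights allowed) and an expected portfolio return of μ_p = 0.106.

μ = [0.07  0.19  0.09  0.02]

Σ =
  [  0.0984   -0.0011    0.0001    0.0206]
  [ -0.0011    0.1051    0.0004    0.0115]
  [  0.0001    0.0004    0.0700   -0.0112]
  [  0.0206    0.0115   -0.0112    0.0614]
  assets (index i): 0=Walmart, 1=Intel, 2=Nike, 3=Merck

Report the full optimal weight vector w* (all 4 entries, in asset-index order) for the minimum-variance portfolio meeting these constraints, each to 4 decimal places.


0.1701  0.3135  0.3457  0.1707

g=Σ⁻¹μ = [0.7366  1.8139  1.2696  -0.0295]
h=Σ⁻¹𝟙 = [6.9824  7.8252  16.7154  15.5274]
a=μᵀg=0.509872  b=𝟙ᵀg=3.790495  c=𝟙ᵀh=47.050486  D=ac−b²=9.621896
λ₁=(c·0.106−b)/D = (47.050486·0.106−3.790495)/9.621896 = 0.124389
λ₂=(a−b·0.106)/D = (0.509872−3.790495·0.106)/9.621896 = 0.011233
w* = 0.124389·g + 0.011233·h:
  w_0 = 0.124389·0.7366 + 0.011233·6.9824 = 0.1701  (Walmart)
  w_1 = 0.124389·1.8139 + 0.011233·7.8252 = 0.3135  (Intel)
  w_2 = 0.124389·1.2696 + 0.011233·16.7154 = 0.3457  (Nike)
  w_3 = 0.124389·-0.0295 + 0.011233·15.5274 = 0.1707  (Merck)
Σw_i=1.0000  μᵀw=0.1060
σ²=wᵀΣw=λ₁·μ_p+λ₂ = 0.124389·0.106 + 0.011233 = 0.024418 ≈ 0.0244


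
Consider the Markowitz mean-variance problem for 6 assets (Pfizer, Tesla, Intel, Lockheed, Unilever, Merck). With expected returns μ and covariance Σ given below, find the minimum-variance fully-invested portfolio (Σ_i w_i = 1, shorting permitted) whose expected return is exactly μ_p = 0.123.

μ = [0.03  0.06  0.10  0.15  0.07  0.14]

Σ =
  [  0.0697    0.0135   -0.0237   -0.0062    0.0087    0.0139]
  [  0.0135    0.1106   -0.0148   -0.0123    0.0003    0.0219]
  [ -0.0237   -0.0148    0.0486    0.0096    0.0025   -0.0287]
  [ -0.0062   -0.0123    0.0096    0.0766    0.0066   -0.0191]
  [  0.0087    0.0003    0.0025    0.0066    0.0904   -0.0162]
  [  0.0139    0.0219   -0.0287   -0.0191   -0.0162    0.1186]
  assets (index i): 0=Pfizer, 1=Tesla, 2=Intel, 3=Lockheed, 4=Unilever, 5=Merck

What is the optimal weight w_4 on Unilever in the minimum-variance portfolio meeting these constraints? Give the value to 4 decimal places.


0.0618

g=Σ⁻¹μ = [1.2052  0.6850  3.7233  2.1979  0.8007  2.2770]
h=Σ⁻¹𝟙 = [23.2714  9.9315  41.9985  14.8589  9.7248  17.7549]
a=μᵀg=1.154104  b=𝟙ᵀg=10.889136  c=𝟙ᵀh=117.539988  D=ac−b²=17.080113
λ₁=(c·0.123−b)/D = (117.539988·0.123−10.889136)/17.080113 = 0.208914
λ₂=(a−b·0.123)/D = (1.154104−10.889136·0.123)/17.080113 = -0.010847
w* = 0.208914·g + -0.010847·h:
  w_0 = 0.208914·1.2052 + -0.010847·23.2714 = -0.0006  (Pfizer)
  w_1 = 0.208914·0.6850 + -0.010847·9.9315 = 0.0354  (Tesla)
  w_2 = 0.208914·3.7233 + -0.010847·41.9985 = 0.3223  (Intel)
  w_3 = 0.208914·2.1979 + -0.010847·14.8589 = 0.2980  (Lockheed)
  w_4 = 0.208914·0.8007 + -0.010847·9.7248 = 0.0618  (Unilever)
  w_5 = 0.208914·2.2770 + -0.010847·17.7549 = 0.2831  (Merck)
Σw_i=1.0000  μᵀw=0.1230
σ²=wᵀΣw=λ₁·μ_p+λ₂ = 0.208914·0.123 + -0.010847 = 0.014850 ≈ 0.0148


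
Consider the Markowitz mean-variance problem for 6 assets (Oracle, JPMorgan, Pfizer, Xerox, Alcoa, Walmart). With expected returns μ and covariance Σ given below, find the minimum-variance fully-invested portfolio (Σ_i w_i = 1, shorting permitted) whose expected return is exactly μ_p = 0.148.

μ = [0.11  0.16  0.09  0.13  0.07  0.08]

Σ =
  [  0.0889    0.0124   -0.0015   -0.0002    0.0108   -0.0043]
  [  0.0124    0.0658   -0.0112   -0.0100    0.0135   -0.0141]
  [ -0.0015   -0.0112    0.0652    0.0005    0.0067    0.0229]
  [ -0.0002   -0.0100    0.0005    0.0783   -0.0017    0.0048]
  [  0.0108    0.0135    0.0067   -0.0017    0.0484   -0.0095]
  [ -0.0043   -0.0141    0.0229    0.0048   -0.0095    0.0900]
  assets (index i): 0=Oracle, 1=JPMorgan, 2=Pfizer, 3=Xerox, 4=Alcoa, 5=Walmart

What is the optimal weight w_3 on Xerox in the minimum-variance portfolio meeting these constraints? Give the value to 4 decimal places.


0.3151

u=Σ⁻¹μ = [0.8448  2.9332  1.5040  1.9797  0.4878  0.9520]
v=Σ⁻¹𝟙 = [7.7863  17.5399  12.7171  14.5538  15.1008  11.8130]
a=μᵀu=1.065265  b=𝟙ᵀu=8.701505  c=𝟙ᵀv=79.510924  D=ac−b²=8.983996
λ₁=(c·0.148−b)/D = (79.510924·0.148−8.701505)/8.983996 = 0.341286
λ₂=(a−b·0.148)/D = (1.065265−8.701505·0.148)/8.983996 = -0.024773
w* = 0.341286·u + -0.024773·v:
  w_0 = 0.341286·0.8448 + -0.024773·7.7863 = 0.0954  (Oracle)
  w_1 = 0.341286·2.9332 + -0.024773·17.5399 = 0.5665  (JPMorgan)
  w_2 = 0.341286·1.5040 + -0.024773·12.7171 = 0.1982  (Pfizer)
  w_3 = 0.341286·1.9797 + -0.024773·14.5538 = 0.3151  (Xerox)
  w_4 = 0.341286·0.4878 + -0.024773·15.1008 = -0.2076  (Alcoa)
  w_5 = 0.341286·0.9520 + -0.024773·11.8130 = 0.0323  (Walmart)
Σw_i=1.0000  μᵀw=0.1480
σ²=wᵀΣw=λ₁·μ_p+λ₂ = 0.341286·0.148 + -0.024773 = 0.025738 ≈ 0.0257


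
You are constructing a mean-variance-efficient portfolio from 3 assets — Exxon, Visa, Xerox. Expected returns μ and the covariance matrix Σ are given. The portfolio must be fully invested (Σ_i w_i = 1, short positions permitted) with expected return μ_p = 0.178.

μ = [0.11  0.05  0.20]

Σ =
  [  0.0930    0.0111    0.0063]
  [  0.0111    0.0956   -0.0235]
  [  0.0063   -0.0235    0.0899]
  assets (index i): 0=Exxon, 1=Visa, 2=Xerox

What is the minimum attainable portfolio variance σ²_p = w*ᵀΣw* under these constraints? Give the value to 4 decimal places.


u=Σ⁻¹μ = [0.8972  1.0155  2.4273]
v=Σ⁻¹𝟙 = [8.2672  12.9226  13.9221]
a=μᵀu=0.634919  b=𝟙ᵀu=4.339947  c=𝟙ᵀv=35.111953  D=ac−b²=3.458095
λ₁=(c·0.178−b)/D = (35.111953·0.178−4.339947)/3.458095 = 0.552322
λ₂=(a−b·0.178)/D = (0.634919−4.339947·0.178)/3.458095 = -0.039788
w* = 0.552322·u + -0.039788·v:
  w_0 = 0.552322·0.8972 + -0.039788·8.2672 = 0.1666  (Exxon)
  w_1 = 0.552322·1.0155 + -0.039788·12.9226 = 0.0467  (Visa)
  w_2 = 0.552322·2.4273 + -0.039788·13.9221 = 0.7867  (Xerox)
Σw_i=1.0000  μᵀw=0.1780
σ²=wᵀΣw=λ₁·μ_p+λ₂ = 0.552322·0.178 + -0.039788 = 0.058525 ≈ 0.0585

0.0585


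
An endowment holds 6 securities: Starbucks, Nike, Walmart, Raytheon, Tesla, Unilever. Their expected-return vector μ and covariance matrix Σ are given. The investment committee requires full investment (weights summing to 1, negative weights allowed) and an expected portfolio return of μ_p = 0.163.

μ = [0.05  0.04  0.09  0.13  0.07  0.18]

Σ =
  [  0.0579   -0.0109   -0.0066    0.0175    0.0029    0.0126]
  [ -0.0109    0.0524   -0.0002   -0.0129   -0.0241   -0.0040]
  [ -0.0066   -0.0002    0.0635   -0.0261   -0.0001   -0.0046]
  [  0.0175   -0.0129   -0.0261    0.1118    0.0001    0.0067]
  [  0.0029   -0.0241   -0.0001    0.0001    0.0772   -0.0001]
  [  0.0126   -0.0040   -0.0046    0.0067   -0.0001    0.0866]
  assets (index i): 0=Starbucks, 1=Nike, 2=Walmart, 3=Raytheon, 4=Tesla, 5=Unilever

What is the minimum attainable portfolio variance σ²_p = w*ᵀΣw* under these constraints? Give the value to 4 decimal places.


p=Σ⁻¹μ = [0.4751  2.1905  2.3530  1.7632  1.5762  2.1010]
q=Σ⁻¹𝟙 = [19.2085  39.0964  25.1138  15.6481  24.4629  10.7100]
a=μᵀp=1.040867  b=𝟙ᵀp=10.458980  c=𝟙ᵀq=134.239698  D=ac−b²=30.335451
λ₁=(c·0.163−b)/D = (134.239698·0.163−10.458980)/30.335451 = 0.376526
λ₂=(a−b·0.163)/D = (1.040867−10.458980·0.163)/30.335451 = -0.021887
w* = 0.376526·p + -0.021887·q:
  w_0 = 0.376526·0.4751 + -0.021887·19.2085 = -0.2415  (Starbucks)
  w_1 = 0.376526·2.1905 + -0.021887·39.0964 = -0.0309  (Nike)
  w_2 = 0.376526·2.3530 + -0.021887·25.1138 = 0.3363  (Walmart)
  w_3 = 0.376526·1.7632 + -0.021887·15.6481 = 0.3214  (Raytheon)
  w_4 = 0.376526·1.5762 + -0.021887·24.4629 = 0.0581  (Tesla)
  w_5 = 0.376526·2.1010 + -0.021887·10.7100 = 0.5567  (Unilever)
Σw_i=1.0000  μᵀw=0.1630
σ²=wᵀΣw=λ₁·μ_p+λ₂ = 0.376526·0.163 + -0.021887 = 0.039487 ≈ 0.0395

0.0395


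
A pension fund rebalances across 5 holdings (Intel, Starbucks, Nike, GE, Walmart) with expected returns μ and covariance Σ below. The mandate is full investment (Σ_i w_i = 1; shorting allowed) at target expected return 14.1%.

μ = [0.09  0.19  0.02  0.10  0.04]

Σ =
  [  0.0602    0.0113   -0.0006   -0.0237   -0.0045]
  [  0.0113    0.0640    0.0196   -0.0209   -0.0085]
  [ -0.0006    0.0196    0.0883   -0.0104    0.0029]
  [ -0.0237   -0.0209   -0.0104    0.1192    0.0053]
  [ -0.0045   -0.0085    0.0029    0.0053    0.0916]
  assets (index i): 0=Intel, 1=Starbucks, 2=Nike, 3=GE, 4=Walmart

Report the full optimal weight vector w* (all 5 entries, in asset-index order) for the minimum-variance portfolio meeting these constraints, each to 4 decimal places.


0.2179  0.4974  -0.0572  0.2393  0.1027

g=Σ⁻¹μ = [1.5651  3.4526  -0.3546  1.6913  0.7473]
h=Σ⁻¹𝟙 = [20.7828  15.7822  9.3956  15.5657  12.2044]
a=μᵀg=0.988780  b=𝟙ᵀg=7.101733  c=𝟙ᵀh=73.730731  D=ac−b²=22.468866
λ₁=(c·0.141−b)/D = (73.730731·0.141−7.101733)/22.468866 = 0.146616
λ₂=(a−b·0.141)/D = (0.988780−7.101733·0.141)/22.468866 = -0.000559
w* = 0.146616·g + -0.000559·h:
  w_0 = 0.146616·1.5651 + -0.000559·20.7828 = 0.2179  (Intel)
  w_1 = 0.146616·3.4526 + -0.000559·15.7822 = 0.4974  (Starbucks)
  w_2 = 0.146616·-0.3546 + -0.000559·9.3956 = -0.0572  (Nike)
  w_3 = 0.146616·1.6913 + -0.000559·15.5657 = 0.2393  (GE)
  w_4 = 0.146616·0.7473 + -0.000559·12.2044 = 0.1027  (Walmart)
Σw_i=1.0000  μᵀw=0.1410
σ²=wᵀΣw=λ₁·μ_p+λ₂ = 0.146616·0.141 + -0.000559 = 0.020114 ≈ 0.0201


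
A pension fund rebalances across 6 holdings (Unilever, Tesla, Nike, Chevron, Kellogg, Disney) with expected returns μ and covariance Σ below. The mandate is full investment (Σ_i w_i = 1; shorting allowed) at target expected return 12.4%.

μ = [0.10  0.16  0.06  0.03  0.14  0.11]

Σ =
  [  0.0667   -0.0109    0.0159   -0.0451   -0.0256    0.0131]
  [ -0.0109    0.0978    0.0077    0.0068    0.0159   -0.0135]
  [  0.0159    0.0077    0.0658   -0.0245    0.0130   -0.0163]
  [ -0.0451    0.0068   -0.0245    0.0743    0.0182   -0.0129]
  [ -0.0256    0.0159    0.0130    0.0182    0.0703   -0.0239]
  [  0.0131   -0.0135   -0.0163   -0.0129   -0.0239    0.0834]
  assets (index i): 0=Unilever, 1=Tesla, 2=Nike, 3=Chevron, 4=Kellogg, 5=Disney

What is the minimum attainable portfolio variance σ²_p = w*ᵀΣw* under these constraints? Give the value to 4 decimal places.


u=Σ⁻¹μ = [4.1129  1.6811  0.6674  2.6154  3.1151  2.3727]
v=Σ⁻¹𝟙 = [46.5052  10.3286  22.1395  47.1325  20.6503  23.8926]
a=μᵀu=1.495885  b=𝟙ᵀu=14.564673  c=𝟙ᵀv=170.648733  D=ac−b²=43.141161
λ₁=(c·0.124−b)/D = (170.648733·0.124−14.564673)/43.141161 = 0.152888
λ₂=(a−b·0.124)/D = (1.495885−14.564673·0.124)/43.141161 = -0.007189
w* = 0.152888·u + -0.007189·v:
  w_0 = 0.152888·4.1129 + -0.007189·46.5052 = 0.2945  (Unilever)
  w_1 = 0.152888·1.6811 + -0.007189·10.3286 = 0.1828  (Tesla)
  w_2 = 0.152888·0.6674 + -0.007189·22.1395 = -0.0571  (Nike)
  w_3 = 0.152888·2.6154 + -0.007189·47.1325 = 0.0610  (Chevron)
  w_4 = 0.152888·3.1151 + -0.007189·20.6503 = 0.3278  (Kellogg)
  w_5 = 0.152888·2.3727 + -0.007189·23.8926 = 0.1910  (Disney)
Σw_i=1.0000  μᵀw=0.1240
σ²=wᵀΣw=λ₁·μ_p+λ₂ = 0.152888·0.124 + -0.007189 = 0.011769 ≈ 0.0118

0.0118


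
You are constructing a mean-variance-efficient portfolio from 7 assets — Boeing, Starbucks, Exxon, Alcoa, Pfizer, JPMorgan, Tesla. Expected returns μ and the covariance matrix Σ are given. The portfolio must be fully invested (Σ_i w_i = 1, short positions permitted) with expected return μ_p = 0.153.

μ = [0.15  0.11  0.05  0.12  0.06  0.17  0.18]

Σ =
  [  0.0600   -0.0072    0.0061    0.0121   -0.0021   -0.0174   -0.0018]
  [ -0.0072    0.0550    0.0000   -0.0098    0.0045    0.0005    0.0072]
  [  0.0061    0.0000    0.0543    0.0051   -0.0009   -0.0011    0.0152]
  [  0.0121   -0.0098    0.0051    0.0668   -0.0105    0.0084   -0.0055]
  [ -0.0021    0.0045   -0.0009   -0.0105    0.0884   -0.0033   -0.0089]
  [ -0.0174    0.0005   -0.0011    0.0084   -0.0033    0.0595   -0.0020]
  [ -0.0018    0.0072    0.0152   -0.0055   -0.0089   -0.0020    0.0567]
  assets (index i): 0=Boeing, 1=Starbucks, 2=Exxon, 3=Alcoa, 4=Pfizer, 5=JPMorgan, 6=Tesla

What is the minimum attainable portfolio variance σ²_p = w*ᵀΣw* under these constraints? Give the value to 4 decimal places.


p=Σ⁻¹μ = [3.8135  2.1367  -0.5727  1.4824  1.3473  3.9327  3.6719]
q=Σ⁻¹𝟙 = [22.9383  19.8985  10.3197  13.8979  15.2334  23.0135  17.6226]
a=μᵀp=2.366633  b=𝟙ᵀp=15.811684  c=𝟙ᵀq=122.923877  D=ac−b²=40.906315
λ₁=(c·0.153−b)/D = (122.923877·0.153−15.811684)/40.906315 = 0.073232
λ₂=(a−b·0.153)/D = (2.366633−15.811684·0.153)/40.906315 = -0.001285
w* = 0.073232·p + -0.001285·q:
  w_0 = 0.073232·3.8135 + -0.001285·22.9383 = 0.2498  (Boeing)
  w_1 = 0.073232·2.1367 + -0.001285·19.8985 = 0.1309  (Starbucks)
  w_2 = 0.073232·-0.5727 + -0.001285·10.3197 = -0.0552  (Exxon)
  w_3 = 0.073232·1.4824 + -0.001285·13.8979 = 0.0907  (Alcoa)
  w_4 = 0.073232·1.3473 + -0.001285·15.2334 = 0.0791  (Pfizer)
  w_5 = 0.073232·3.9327 + -0.001285·23.0135 = 0.2584  (JPMorgan)
  w_6 = 0.073232·3.6719 + -0.001285·17.6226 = 0.2463  (Tesla)
Σw_i=1.0000  μᵀw=0.1530
σ²=wᵀΣw=λ₁·μ_p+λ₂ = 0.073232·0.153 + -0.001285 = 0.009920 ≈ 0.0099

0.0099
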